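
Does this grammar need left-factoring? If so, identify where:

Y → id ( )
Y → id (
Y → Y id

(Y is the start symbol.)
Left-factoring is needed when two productions for the same non-terminal
share a common prefix on the right-hand side.

Productions for Y:
  Y → id ( )
  Y → id (
  Y → Y id

Found common prefix 'id (' in productions for Y

Answer: Yes, Y has productions with common prefix 'id ('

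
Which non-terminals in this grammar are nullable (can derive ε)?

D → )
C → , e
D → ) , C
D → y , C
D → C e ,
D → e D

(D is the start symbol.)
None

There are no ε-productions, so no non-terminal can derive ε.
No non-terminals are nullable.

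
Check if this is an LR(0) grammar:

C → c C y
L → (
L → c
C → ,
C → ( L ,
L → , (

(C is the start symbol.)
Yes, the grammar is LR(0)

Augment with C' → C and build the canonical LR(0) collection (I0 = CLOSURE({[C' → . C]}), then GOTO on every symbol after a dot until no new states appear). It has 13 states:
  I0: { [C → . ( L ,], [C → . ,], [C → . c C y], [C' → . C] }  — shift
  I1: { [C → ( . L ,], [L → . (], [L → . , (], [L → . c] }  — shift
  I2: { [C → , .] }  — reduce
  I3: { [C' → C .] }  — accept
  I4: { [C → . ( L ,], [C → . ,], [C → . c C y], [C → c . C y] }  — shift
  I5: { [C → c C . y] }  — shift
  I6: { [C → c C y .] }  — reduce
  I7: { [L → ( .] }  — reduce
  I8: { [L → , . (] }  — shift
  I9: { [C → ( L . ,] }  — shift
  I10: { [L → c .] }  — reduce
  I11: { [C → ( L , .] }  — reduce
  I12: { [L → , ( .] }  — reduce

Every state is either a pure shift/goto state or contains exactly one complete item and nothing to shift — no conflicts. The grammar is LR(0).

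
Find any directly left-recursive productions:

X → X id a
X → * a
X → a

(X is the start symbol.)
Direct left recursion occurs when N → N α for some non-terminal N (the right-hand side begins with the left-hand side itself).

X → X id a: LEFT RECURSIVE (starts with X)
X → * a: starts with '*'
X → a: starts with a

The grammar has direct left recursion on: X.

Answer: Yes, X is left-recursive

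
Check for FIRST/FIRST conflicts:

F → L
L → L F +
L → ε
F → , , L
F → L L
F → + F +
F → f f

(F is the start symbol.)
A FIRST/FIRST conflict occurs when two productions N → α and N → β for the same non-terminal have FIRST(α) ∩ FIRST(β) ≠ ∅ (with ε ∈ FIRST of a nullable right-hand side, so two nullable alternatives also conflict).

FIRST sets of the non-terminals at (or reachable through a nullable prefix from) the front of some alternative:
  FIRST(L) = { '+', ',', 'f', ε }
  FIRST(F) = { '+', ',', 'f', ε }

Productions for F:
  F → L: FIRST = { '+', ',', 'f', ε }
  F → , , L: FIRST = { ',' }
  F → L L: FIRST = { '+', ',', 'f', ε }
  F → + F +: FIRST = { '+' }
  F → f f: FIRST = { 'f' }
Productions for L:
  L → L F +: FIRST = { '+', ',', 'f' }
  L → ε: FIRST = { ε }

Conflict for F: F → L and F → , , L
  Overlap: { ',' }
Conflict for F: F → L and F → L L
  Overlap: { '+', ',', 'f', ε }
Conflict for F: F → L and F → + F +
  Overlap: { '+' }
Conflict for F: F → L and F → f f
  Overlap: { 'f' }
Conflict for F: F → , , L and F → L L
  Overlap: { ',' }
Conflict for F: F → L L and F → + F +
  Overlap: { '+' }
Conflict for F: F → L L and F → f f
  Overlap: { 'f' }

Answer: Yes. F → L / F → ',' ',' L on { ',' }; F → L / F → L L on { '+', ',', 'f', ε }; F → L / F → '+' F '+' on { '+' }; F → L / F → f f on { 'f' }; F → ',' ',' L / F → L L on { ',' }; F → L L / F → '+' F '+' on { '+' }; F → L L / F → f f on { 'f' }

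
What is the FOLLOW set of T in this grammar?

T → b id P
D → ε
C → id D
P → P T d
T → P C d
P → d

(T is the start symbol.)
To compute FOLLOW(T), find every occurrence of T on a right-hand side N → α T β: add FIRST(β) \ {ε}, and if β is empty or nullable also add FOLLOW(N). Iterate to a fixed point.

T is the start symbol, so $ ∈ FOLLOW(T).
In P → P T d: T is followed by d, add FIRST(d) \ {ε} = { 'd' }

Taking the union: FOLLOW(T) = { $, 'd' }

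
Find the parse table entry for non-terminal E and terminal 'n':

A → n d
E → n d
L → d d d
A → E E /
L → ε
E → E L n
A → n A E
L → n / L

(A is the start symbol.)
To find M[E, 'n'], we find productions for E where 'n' is in the predict set (PREDICT(N → α) = (FIRST(α) \ {ε}) ∪ (FOLLOW(N) if α ⇒* ε)).

Relevant sets:
  FIRST(E) = { 'n' }

E → n d: PREDICT = { 'n' }
  'n' is in predict set, so this production goes in M[E, 'n']
E → E L n: PREDICT = { 'n' }
  'n' is in predict set, so this production goes in M[E, 'n']

M[E, 'n'] = E → n d, E → E L n  (a multiply-defined cell — the grammar is not LL(1))

Answer: E → n d, E → E L n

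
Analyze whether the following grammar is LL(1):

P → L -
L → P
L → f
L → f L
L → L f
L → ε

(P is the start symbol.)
No. Predict set conflict for L: { 'f' }

A grammar is LL(1) if for each non-terminal N with multiple productions, the predict sets of those productions are pairwise disjoint, where PREDICT(N → α) = (FIRST(α) \ {ε}) ∪ (FOLLOW(N) if α ⇒* ε).

Relevant sets:
  FIRST(P) = { '-', 'f' }
  FIRST(L) = { '-', 'f', ε }
  FOLLOW(L) = { '-', 'f' }

For L:
  PREDICT(L → P) = { '-', 'f' }
  PREDICT(L → f) = { 'f' }
  PREDICT(L → f L) = { 'f' }
  PREDICT(L → L f) = { '-', 'f' }
  PREDICT(L → ε) = { '-', 'f' }
P has a single production, so nothing to check there.

Conflict found: Predict set conflict for L: { 'f' }
The grammar is NOT LL(1).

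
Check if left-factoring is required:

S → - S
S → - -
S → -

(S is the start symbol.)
Left-factoring is needed when two productions for the same non-terminal
share a common prefix on the right-hand side.

Productions for S:
  S → - S
  S → - -
  S → -

Found common prefix '-' in productions for S

Answer: Yes, S has productions with common prefix '-'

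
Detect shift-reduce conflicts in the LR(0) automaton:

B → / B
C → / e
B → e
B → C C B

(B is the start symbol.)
No shift-reduce conflicts

Augment with B' → B and build the canonical LR(0) collection (I0 = CLOSURE({[B' → . B]}), then GOTO on every symbol after a dot until no new states appear). It has 11 states:
  I0: { [B → . / B], [B → . C C B], [B → . e], [B' → . B], [C → . / e] }  — shift
  I1: { [B → . / B], [B → . C C B], [B → . e], [B → / . B], [C → . / e], [C → / . e] }  — shift
  I2: { [B' → B .] }  — accept
  I3: { [B → C . C B], [C → . / e] }  — shift
  I4: { [B → e .] }  — reduce
  I5: { [C → / . e] }  — shift
  I6: { [B → . / B], [B → . C C B], [B → . e], [B → C C . B], [C → . / e] }  — shift
  I7: { [B → C C B .] }  — reduce
  I8: { [C → / e .] }  — reduce
  I9: { [B → / B .] }  — reduce
  I10: { [B → e .], [C → / e .] }  — 2 reduces

No state contains both a complete item and a shift item.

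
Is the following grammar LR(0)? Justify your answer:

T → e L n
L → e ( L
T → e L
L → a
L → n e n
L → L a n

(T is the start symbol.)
No. Shift-reduce conflict between [T → e L .] and [L → L . a n]

A grammar is LR(0) if no state in the canonical LR(0) collection has:
  - both a shift item (dot before a terminal) and a complete item (shift-reduce conflict), or
  - two or more complete items (reduce-reduce conflict; the accept item [T' → T .] counts as a complete item here).

Augment with T' → T and build the canonical LR(0) collection (I0 = CLOSURE({[T' → . T]}), then GOTO on every symbol after a dot until no new states appear). It has 14 states:
  I0: { [T → . e L n], [T → . e L], [T' → . T] }  — shift
  I1: { [T' → T .] }  — accept
  I2: { [L → . L a n], [L → . a], [L → . e ( L], [L → . n e n], [T → e . L n], [T → e . L] }  — shift
  I3: { [L → L . a n], [T → e L . n], [T → e L .] }  — shift, reduce
  I4: { [L → a .] }  — reduce
  I5: { [L → e . ( L] }  — shift
  I6: { [L → n . e n] }  — shift
  I7: { [L → n e . n] }  — shift
  I8: { [L → n e n .] }  — reduce
  I9: { [L → . L a n], [L → . a], [L → . e ( L], [L → . n e n], [L → e ( . L] }  — shift
  I10: { [L → L . a n], [L → e ( L .] }  — shift, reduce
  I11: { [L → L a . n] }  — shift
  I12: { [L → L a n .] }  — reduce
  I13: { [T → e L n .] }  — reduce

Conflict in state I3:
  Shift-reduce conflict between [T → e L .] and [L → L . a n]
So the grammar is NOT LR(0).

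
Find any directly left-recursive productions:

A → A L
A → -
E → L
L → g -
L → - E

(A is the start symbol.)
A → A L: LEFT RECURSIVE (starts with A)
A → -: starts with '-'
E → L: starts with L
L → g -: starts with g
L → - E: starts with '-'

The grammar has direct left recursion on: A.

Answer: Yes, A is left-recursive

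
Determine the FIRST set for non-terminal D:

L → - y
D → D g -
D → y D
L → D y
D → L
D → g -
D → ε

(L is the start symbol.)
{ '-', 'g', 'y', ε }

FIRST sets of the other non-terminals involved (by the same procedure, iterated to a fixed point):
  FIRST(L) = { '-', 'g', 'y' }

From D → D g -:
  - D is the symbol being defined: contributes nothing new
    D is nullable, so continue to the next symbol
  - g is a terminal: add 'g' and stop
From D → y D:
  - y is a terminal: add 'y' and stop
From D → L:
  - L is a non-terminal: add FIRST(L) \ {ε} = { '-', 'g', 'y' }
    L is not nullable, so stop
From D → g -:
  - g is a terminal: add 'g' and stop
From D → ε:
  - ε-production, so ε ∈ FIRST(D)

Collecting: FIRST(D) = { '-', 'g', 'y', ε }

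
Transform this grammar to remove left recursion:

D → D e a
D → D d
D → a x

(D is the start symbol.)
D → a x D'
D' → e a D'
D' → d D'
D' → ε

D is directly left-recursive. The standard transformation for
  A → A α₁ | ... | A α_m | β₁ | ... | β_n
is
  A  → β₁ A' | ... | β_n A'
  A' → α₁ A' | ... | α_m A' | ε

D → a x becomes D → a x D'
D → D e a becomes D' → e a D'
D → D d becomes D' → d D'
Add D' → ε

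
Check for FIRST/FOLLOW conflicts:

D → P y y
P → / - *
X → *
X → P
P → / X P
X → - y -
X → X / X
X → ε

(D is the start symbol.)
Yes. X → P with FOLLOW(X) on { '/' }; X → X '/' X with FOLLOW(X) on { '/' }

Nullable non-terminals: X.
FIRST sets used below: FIRST(P) = { '/' }, FIRST(X) = { '*', '-', '/', ε }

X: nullable alternative(s) X → ε; FOLLOW(X) = { '/' }
  X → *: FIRST \ {ε} = { '*' } — disjoint from FOLLOW(X)
  X → P: FIRST \ {ε} = { '/' } — overlaps FOLLOW(X) on { '/' }: CONFLICT
  X → - y -: FIRST \ {ε} = { '-' } — disjoint from FOLLOW(X)
  X → X / X: FIRST \ {ε} = { '*', '-', '/' } — overlaps FOLLOW(X) on { '/' }: CONFLICT
  X → ε: FIRST \ {ε} = { } — this is the only nullable alternative, skip

D, P have no nullable alternative, so no FIRST/FOLLOW check is needed there.

So the grammar has 2 FIRST/FOLLOW conflicts (marked CONFLICT above).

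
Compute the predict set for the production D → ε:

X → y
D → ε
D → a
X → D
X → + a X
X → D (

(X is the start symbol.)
PREDICT(D → ε) = (FIRST(RHS) \ {ε}) ∪ (FOLLOW(D) if ε ∈ FIRST(RHS), i.e. RHS ⇒* ε)
The right-hand side is ε (FIRST(ε) = { ε }), so the predict set is FOLLOW(D) = { $, '(' }
PREDICT(D → ε) = { $, '(' }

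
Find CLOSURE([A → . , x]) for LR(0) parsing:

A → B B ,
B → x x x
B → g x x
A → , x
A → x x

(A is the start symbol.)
{ [A → . , x] }

Start with: [A → . , x]
The dot precedes the terminal ',', so nothing is added.

CLOSURE = { [A → . , x] }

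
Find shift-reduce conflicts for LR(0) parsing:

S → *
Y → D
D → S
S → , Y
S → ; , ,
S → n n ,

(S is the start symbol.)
A shift-reduce conflict occurs when an LR(0) state has both:
  - a complete (reduce) item [A → α .] (dot at the end), and
  - a shift item [B → β . c γ] (dot before a terminal).

Augment with S' → S and build the canonical LR(0) collection (I0 = CLOSURE({[S' → . S]}), then GOTO on every symbol after a dot until no new states appear). It has 13 states:
  I0: { [S → . *], [S → . , Y], [S → . ; , ,], [S → . n n ,], [S' → . S] }  — shift
  I1: { [S → * .] }  — reduce
  I2: { [D → . S], [S → , . Y], [S → . *], [S → . , Y], [S → . ; , ,], [S → . n n ,], [Y → . D] }  — shift
  I3: { [S → ; . , ,] }  — shift
  I4: { [S' → S .] }  — accept
  I5: { [S → n . n ,] }  — shift
  I6: { [S → n n . ,] }  — shift
  I7: { [S → n n , .] }  — reduce
  I8: { [S → ; , . ,] }  — shift
  I9: { [S → ; , , .] }  — reduce
  I10: { [Y → D .] }  — reduce
  I11: { [D → S .] }  — reduce
  I12: { [S → , Y .] }  — reduce

No state contains both a complete item and a shift item.

Answer: No shift-reduce conflicts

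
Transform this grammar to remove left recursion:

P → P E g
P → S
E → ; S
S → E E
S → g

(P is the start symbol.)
P → S P'
P' → E g P'
P' → ε
E → ; S
S → E E
S → g

P is directly left-recursive. The standard transformation for
  A → A α₁ | ... | A α_m | β₁ | ... | β_n
is
  A  → β₁ A' | ... | β_n A'
  A' → α₁ A' | ... | α_m A' | ε

P → S becomes P → S P'
P → P E g becomes P' → E g P'
Add P' → ε

Productions for other non-terminals are unchanged:
  E → ; S
  S → E E
  S → g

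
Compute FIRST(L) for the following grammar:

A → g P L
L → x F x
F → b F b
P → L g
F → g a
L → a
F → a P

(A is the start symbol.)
To compute FIRST(L), examine every production with L on the left-hand side, reading each right-hand side left to right until a non-nullable symbol is reached.

From L → x F x:
  - x is a terminal: add 'x' and stop
From L → a:
  - a is a terminal: add 'a' and stop

Collecting: FIRST(L) = { 'a', 'x' }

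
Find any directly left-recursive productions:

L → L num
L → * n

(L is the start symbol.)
Yes, L is left-recursive

Direct left recursion occurs when N → N α for some non-terminal N (the right-hand side begins with the left-hand side itself).

L → L num: LEFT RECURSIVE (starts with L)
L → * n: starts with '*'

The grammar has direct left recursion on: L.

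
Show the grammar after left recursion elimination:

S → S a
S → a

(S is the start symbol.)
S is directly left-recursive. The standard transformation for
  A → A α₁ | ... | A α_m | β₁ | ... | β_n
is
  A  → β₁ A' | ... | β_n A'
  A' → α₁ A' | ... | α_m A' | ε

S → a becomes S → a S'
S → S a becomes S' → a S'
Add S' → ε

Resulting grammar:
S → a S'
S' → a S'
S' → ε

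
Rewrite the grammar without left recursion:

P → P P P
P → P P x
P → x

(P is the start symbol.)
P is directly left-recursive. The standard transformation for
  A → A α₁ | ... | A α_m | β₁ | ... | β_n
is
  A  → β₁ A' | ... | β_n A'
  A' → α₁ A' | ... | α_m A' | ε

P → x becomes P → x P'
P → P P P becomes P' → P P P'
P → P P x becomes P' → P x P'
Add P' → ε

Resulting grammar:
P → x P'
P' → P P P'
P' → P x P'
P' → ε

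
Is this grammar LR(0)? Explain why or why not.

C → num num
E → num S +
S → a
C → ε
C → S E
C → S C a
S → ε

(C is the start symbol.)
Augment with C' → C and build the canonical LR(0) collection (I0 = CLOSURE({[C' → . C]}), then GOTO on every symbol after a dot until no new states appear). It has 12 states:
  I0: { [C → . S C a], [C → . S E], [C → . num num], [C → .], [C' → . C], [S → . a], [S → .] }  — shift, 2 reduces
  I1: { [C' → C .] }  — accept
  I2: { [C → . S C a], [C → . S E], [C → . num num], [C → .], [C → S . C a], [C → S . E], [E → . num S +], [S → . a], [S → .] }  — shift, 2 reduces
  I3: { [S → a .] }  — reduce
  I4: { [C → num . num] }  — shift
  I5: { [C → num num .] }  — reduce
  I6: { [C → S C . a] }  — shift
  I7: { [C → S E .] }  — reduce
  I8: { [C → num . num], [E → num . S +], [S → . a], [S → .] }  — shift, reduce
  I9: { [E → num S . +] }  — shift
  I10: { [E → num S + .] }  — reduce
  I11: { [C → S C a .] }  — reduce

Conflict in state I0:
  Shift-reduce conflict between [C → .] and [C → . num num]
So the grammar is NOT LR(0).

Answer: No. Shift-reduce conflict between [C → .] and [C → . num num]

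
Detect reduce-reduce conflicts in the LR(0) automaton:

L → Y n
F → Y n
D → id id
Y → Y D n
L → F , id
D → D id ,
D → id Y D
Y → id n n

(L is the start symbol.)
Yes — I9: [F → Y n .] vs [L → Y n .]

A reduce-reduce conflict occurs when an LR(0) state has two complete items [A → α .] and [B → β .] — both call for a reduction, and with no lookahead the parser cannot choose between them.

Augment with L' → L and build the canonical LR(0) collection (I0 = CLOSURE({[L' → . L]}), then GOTO on every symbol after a dot until no new states appear). It has 18 states:
  I0: { [F → . Y n], [L → . F , id], [L → . Y n], [L' → . L], [Y → . Y D n], [Y → . id n n] }  — shift
  I1: { [L → F . , id] }  — shift
  I2: { [L' → L .] }  — accept
  I3: { [D → . D id ,], [D → . id Y D], [D → . id id], [F → Y . n], [L → Y . n], [Y → Y . D n] }  — shift
  I4: { [Y → id . n n] }  — shift
  I5: { [Y → id n . n] }  — shift
  I6: { [Y → id n n .] }  — reduce
  I7: { [D → D . id ,], [Y → Y D . n] }  — shift
  I8: { [D → id . Y D], [D → id . id], [Y → . Y D n], [Y → . id n n] }  — shift
  I9: { [F → Y n .], [L → Y n .] }  — 2 reduces
  I10: { [D → . D id ,], [D → . id Y D], [D → . id id], [D → id Y . D], [Y → Y . D n] }  — shift
  I11: { [D → id id .], [Y → id . n n] }  — shift, reduce
  I12: { [D → D . id ,], [D → id Y D .], [Y → Y D . n] }  — shift, reduce
  I13: { [D → D id . ,] }  — shift
  I14: { [Y → Y D n .] }  — reduce
  I15: { [D → D id , .] }  — reduce
  I16: { [L → F , . id] }  — shift
  I17: { [L → F , id .] }  — reduce

I9 contains complete items [F → Y n .], [L → Y n .] — reduce-reduce conflict.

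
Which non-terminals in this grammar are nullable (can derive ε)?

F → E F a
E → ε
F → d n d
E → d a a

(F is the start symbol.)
{ 'E' }

A non-terminal is nullable if it can derive ε (the empty string): either it has an ε-production, or it has a production whose right-hand side consists entirely of nullable non-terminals.

ε-productions: E → ε
So E is immediately nullable.
No further non-terminal can be added: every production for the remaining non-terminals contains a terminal or a non-nullable non-terminal.
Nullable = { 'E' }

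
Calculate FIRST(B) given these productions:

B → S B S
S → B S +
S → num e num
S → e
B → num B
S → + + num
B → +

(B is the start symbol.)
To compute FIRST(B), examine every production with B on the left-hand side, reading each right-hand side left to right until a non-nullable symbol is reached.

FIRST sets of the other non-terminals involved (by the same procedure, iterated to a fixed point):
  FIRST(S) = { '+', 'e', 'num' }

From B → S B S:
  - S is a non-terminal: add FIRST(S) \ {ε} = { '+', 'e', 'num' }
    S is not nullable, so stop
From B → num B:
  - num is a terminal: add 'num' and stop
From B → +:
  - '+' is a terminal: add '+' and stop

Collecting: FIRST(B) = { '+', 'e', 'num' }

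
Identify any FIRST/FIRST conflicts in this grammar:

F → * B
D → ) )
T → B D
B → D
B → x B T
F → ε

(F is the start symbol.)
A FIRST/FIRST conflict occurs when two productions N → α and N → β for the same non-terminal have FIRST(α) ∩ FIRST(β) ≠ ∅ (with ε ∈ FIRST of a nullable right-hand side, so two nullable alternatives also conflict).

FIRST sets of the non-terminals at (or reachable through a nullable prefix from) the front of some alternative:
  FIRST(D) = { ')' }

Productions for F:
  F → * B: FIRST = { '*' }
  F → ε: FIRST = { ε }
Productions for B:
  B → D: FIRST = { ')' }
  B → x B T: FIRST = { 'x' }
D, T have only one production, so no FIRST/FIRST conflict is possible there.

All alternatives of each non-terminal have pairwise disjoint FIRST sets.

Answer: No FIRST/FIRST conflicts.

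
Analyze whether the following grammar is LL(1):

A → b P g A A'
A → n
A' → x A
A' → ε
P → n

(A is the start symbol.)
A grammar is LL(1) if for each non-terminal N with multiple productions, the predict sets of those productions are pairwise disjoint, where PREDICT(N → α) = (FIRST(α) \ {ε}) ∪ (FOLLOW(N) if α ⇒* ε).

Relevant sets:
  FOLLOW(A') = { $, 'x' }

For A:
  PREDICT(A → b P g A A') = { 'b' }
  PREDICT(A → n) = { 'n' }
For A':
  PREDICT(A' → x A) = { 'x' }
  PREDICT(A' → ε) = { $, 'x' }
P has a single production, so nothing to check there.

Conflict found: Predict set conflict for A': { 'x' }
The grammar is NOT LL(1).

Answer: No. Predict set conflict for A': { 'x' }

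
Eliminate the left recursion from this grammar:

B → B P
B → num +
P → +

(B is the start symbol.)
B → num + B'
B' → P B'
B' → ε
P → +

B is directly left-recursive. The standard transformation for
  A → A α₁ | ... | A α_m | β₁ | ... | β_n
is
  A  → β₁ A' | ... | β_n A'
  A' → α₁ A' | ... | α_m A' | ε

B → num + becomes B → num + B'
B → B P becomes B' → P B'
Add B' → ε

Productions for other non-terminals are unchanged:
  P → +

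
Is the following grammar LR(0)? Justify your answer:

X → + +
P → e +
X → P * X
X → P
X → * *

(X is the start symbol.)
No. Shift-reduce conflict between [X → P .] and [X → P . * X]

A grammar is LR(0) if no state in the canonical LR(0) collection has:
  - both a shift item (dot before a terminal) and a complete item (shift-reduce conflict), or
  - two or more complete items (reduce-reduce conflict; the accept item [X' → X .] counts as a complete item here).

Augment with X' → X and build the canonical LR(0) collection (I0 = CLOSURE({[X' → . X]}), then GOTO on every symbol after a dot until no new states appear). It has 11 states:
  I0: { [P → . e +], [X → . * *], [X → . + +], [X → . P * X], [X → . P], [X' → . X] }  — shift
  I1: { [X → * . *] }  — shift
  I2: { [X → + . +] }  — shift
  I3: { [X → P . * X], [X → P .] }  — shift, reduce
  I4: { [X' → X .] }  — accept
  I5: { [P → e . +] }  — shift
  I6: { [P → e + .] }  — reduce
  I7: { [P → . e +], [X → . * *], [X → . + +], [X → . P * X], [X → . P], [X → P * . X] }  — shift
  I8: { [X → P * X .] }  — reduce
  I9: { [X → + + .] }  — reduce
  I10: { [X → * * .] }  — reduce

Conflict in state I3:
  Shift-reduce conflict between [X → P .] and [X → P . * X]
So the grammar is NOT LR(0).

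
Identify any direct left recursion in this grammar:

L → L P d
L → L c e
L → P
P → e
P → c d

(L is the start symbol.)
Yes, L is left-recursive

Direct left recursion occurs when N → N α for some non-terminal N (the right-hand side begins with the left-hand side itself).

L → L P d: LEFT RECURSIVE (starts with L)
L → L c e: LEFT RECURSIVE (starts with L)
L → P: starts with P
P → e: starts with e
P → c d: starts with c

The grammar has direct left recursion on: L.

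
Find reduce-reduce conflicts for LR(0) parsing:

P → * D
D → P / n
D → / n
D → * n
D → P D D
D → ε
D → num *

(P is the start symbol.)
Augment with P' → P and build the canonical LR(0) collection (I0 = CLOSURE({[P' → . P]}), then GOTO on every symbol after a dot until no new states appear). It has 15 states:
  I0: { [P → . * D], [P' → . P] }  — shift
  I1: { [D → . * n], [D → . / n], [D → . P / n], [D → . P D D], [D → . num *], [D → .], [P → * . D], [P → . * D] }  — shift, reduce
  I2: { [P' → P .] }  — accept
  I3: { [D → * . n], [D → . * n], [D → . / n], [D → . P / n], [D → . P D D], [D → . num *], [D → .], [P → * . D], [P → . * D] }  — shift, reduce
  I4: { [D → / . n] }  — shift
  I5: { [P → * D .] }  — reduce
  I6: { [D → . * n], [D → . / n], [D → . P / n], [D → . P D D], [D → . num *], [D → .], [D → P . / n], [D → P . D D], [P → . * D] }  — shift, reduce
  I7: { [D → num . *] }  — shift
  I8: { [D → num * .] }  — reduce
  I9: { [D → / . n], [D → P / . n] }  — shift
  I10: { [D → . * n], [D → . / n], [D → . P / n], [D → . P D D], [D → . num *], [D → .], [D → P D . D], [P → . * D] }  — shift, reduce
  I11: { [D → P D D .] }  — reduce
  I12: { [D → / n .], [D → P / n .] }  — 2 reduces
  I13: { [D → / n .] }  — reduce
  I14: { [D → * n .] }  — reduce

I12 contains complete items [D → / n .], [D → P / n .] — reduce-reduce conflict.

Answer: Yes — I12: [D → / n .] vs [D → P / n .]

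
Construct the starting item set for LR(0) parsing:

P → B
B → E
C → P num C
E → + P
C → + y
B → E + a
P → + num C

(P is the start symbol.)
First, augment the grammar with P' → P
I₀ = CLOSURE({ [P' → . P] }):
  [P' → . P] has the dot before P: add [P → . B], [P → . + num C]
  [P → . B] has the dot before B: add [B → . E], [B → . E + a]
  [B → . E] has the dot before E: add [E → . + P]
No further items can be added.

I₀ = { [B → . E + a], [B → . E], [E → . + P], [P → . + num C], [P → . B], [P' → . P] }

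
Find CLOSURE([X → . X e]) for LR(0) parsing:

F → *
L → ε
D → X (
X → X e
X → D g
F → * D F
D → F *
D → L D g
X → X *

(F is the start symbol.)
{ [D → . F *], [D → . L D g], [D → . X (], [F → . * D F], [F → . *], [L → .], [X → . D g], [X → . X *], [X → . X e] }

Start with: [X → . X e]
  [X → . X e] has the dot before X: add [X → . D g], [X → . X *]
  [X → . D g] has the dot before D: add [D → . X (], [D → . F *], [D → . L D g]
  [D → . F *] has the dot before F: add [F → . *], [F → . * D F]
  [D → . L D g] has the dot before L: add [L → .]
No further items can be added.

CLOSURE = { [D → . F *], [D → . L D g], [D → . X (], [F → . * D F], [F → . *], [L → .], [X → . D g], [X → . X *], [X → . X e] }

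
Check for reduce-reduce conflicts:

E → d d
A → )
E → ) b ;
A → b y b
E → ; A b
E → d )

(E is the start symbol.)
No reduce-reduce conflicts

A reduce-reduce conflict occurs when an LR(0) state has two complete items [A → α .] and [B → β .] — both call for a reduction, and with no lookahead the parser cannot choose between them.

Augment with E' → E and build the canonical LR(0) collection (I0 = CLOSURE({[E' → . E]}), then GOTO on every symbol after a dot until no new states appear). It has 15 states:
  I0: { [E → . ) b ;], [E → . ; A b], [E → . d )], [E → . d d], [E' → . E] }  — shift
  I1: { [E → ) . b ;] }  — shift
  I2: { [A → . )], [A → . b y b], [E → ; . A b] }  — shift
  I3: { [E' → E .] }  — accept
  I4: { [E → d . )], [E → d . d] }  — shift
  I5: { [E → d ) .] }  — reduce
  I6: { [E → d d .] }  — reduce
  I7: { [A → ) .] }  — reduce
  I8: { [E → ; A . b] }  — shift
  I9: { [A → b . y b] }  — shift
  I10: { [A → b y . b] }  — shift
  I11: { [A → b y b .] }  — reduce
  I12: { [E → ; A b .] }  — reduce
  I13: { [E → ) b . ;] }  — shift
  I14: { [E → ) b ; .] }  — reduce

No state contains more than one complete item.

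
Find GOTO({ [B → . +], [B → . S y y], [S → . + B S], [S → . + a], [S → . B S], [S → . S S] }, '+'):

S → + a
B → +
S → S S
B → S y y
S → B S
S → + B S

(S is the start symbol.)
GOTO(I, '+') = CLOSURE({ [A → αX.β] : [A → α.Xβ] ∈ I, X = '+' })

Items with dot before '+', with the dot advanced:
  [B → . +] → [B → + .]
  [S → . + B S] → [S → + . B S]
  [S → . + a] → [S → + . a]
Closure of the advanced items:
  [S → + . B S] has the dot before B: add [B → . +], [B → . S y y]
  [B → . S y y] has the dot before S: add [S → . + a], [S → . S S], [S → . B S], [S → . + B S]

GOTO = { [B → + .], [B → . +], [B → . S y y], [S → + . B S], [S → + . a], [S → . + B S], [S → . + a], [S → . B S], [S → . S S] }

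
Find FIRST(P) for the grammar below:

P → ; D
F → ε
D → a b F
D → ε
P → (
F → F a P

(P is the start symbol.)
To compute FIRST(P), examine every production with P on the left-hand side, reading each right-hand side left to right until a non-nullable symbol is reached.

From P → ; D:
  - ';' is a terminal: add ';' and stop
From P → (:
  - '(' is a terminal: add '(' and stop

Collecting: FIRST(P) = { '(', ';' }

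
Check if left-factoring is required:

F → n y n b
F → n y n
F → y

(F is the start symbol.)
Yes, F has productions with common prefix 'n y n'

Left-factoring is needed when two productions for the same non-terminal
share a common prefix on the right-hand side.

Productions for F:
  F → n y n b
  F → n y n
  F → y

Found common prefix 'n y n' in productions for F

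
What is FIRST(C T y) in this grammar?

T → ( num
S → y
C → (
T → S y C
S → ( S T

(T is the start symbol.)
{ '(' }

FIRST sets of the non-terminals involved (from the grammar, by fixed-point iteration):
  FIRST(C) = { '(' }

To compute FIRST(C T y), process the symbols left to right:
Symbol C is a non-terminal. Add FIRST(C) \ {ε} = { '(' }
C is not nullable (ε ∉ FIRST(C)), so stop here.
FIRST(C T y) = { '(' }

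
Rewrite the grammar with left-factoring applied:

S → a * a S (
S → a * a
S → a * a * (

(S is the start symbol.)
Left-factoring transforms A → αβ₁ | αβ₂ into A → αA' and A' → β₁ | β₂
(α is the longest common prefix among the alternatives). Repeat until
no nonterminal has two alternatives with a common prefix.

Round 1: S has alternatives sharing prefix 'a * a'. Introduce S': S → a * a S'
  Add: S' → S (
  Add: S' → ε
  Add: S' → * (

No remaining common prefixes — done.

Resulting grammar:
S → a * a S'
S' → S (
S' → ε
S' → * (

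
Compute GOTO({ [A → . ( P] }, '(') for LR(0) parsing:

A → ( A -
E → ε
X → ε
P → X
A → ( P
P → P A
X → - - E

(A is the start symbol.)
{ [A → ( . P], [P → . P A], [P → . X], [X → . - - E], [X → .] }

GOTO(I, '(') = CLOSURE({ [A → αX.β] : [A → α.Xβ] ∈ I, X = '(' })

Items with dot before '(', with the dot advanced:
  [A → . ( P] → [A → ( . P]
Closure of the advanced items:
  [A → ( . P] has the dot before P: add [P → . X], [P → . P A]
  [P → . X] has the dot before X: add [X → .], [X → . - - E]

GOTO = { [A → ( . P], [P → . P A], [P → . X], [X → . - - E], [X → .] }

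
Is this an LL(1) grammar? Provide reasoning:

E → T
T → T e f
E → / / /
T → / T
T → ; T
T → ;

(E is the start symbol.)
Relevant sets:
  FIRST(T) = { '/', ';' }

For E:
  PREDICT(E → T) = { '/', ';' }
  PREDICT(E → '/' '/' '/') = { '/' }
For T:
  PREDICT(T → T e f) = { '/', ';' }
  PREDICT(T → '/' T) = { '/' }
  PREDICT(T → ';' T) = { ';' }
  PREDICT(T → ';') = { ';' }

Conflict found: Predict set conflict for E: { '/' }
The grammar is NOT LL(1).

Answer: No. Predict set conflict for E: { '/' }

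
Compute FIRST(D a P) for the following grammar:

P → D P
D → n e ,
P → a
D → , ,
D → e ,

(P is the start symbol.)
{ ',', 'e', 'n' }

FIRST sets of the non-terminals involved (from the grammar, by fixed-point iteration):
  FIRST(D) = { ',', 'e', 'n' }

To compute FIRST(D a P), process the symbols left to right:
Symbol D is a non-terminal. Add FIRST(D) \ {ε} = { ',', 'e', 'n' }
D is not nullable (ε ∉ FIRST(D)), so stop here.
FIRST(D a P) = { ',', 'e', 'n' }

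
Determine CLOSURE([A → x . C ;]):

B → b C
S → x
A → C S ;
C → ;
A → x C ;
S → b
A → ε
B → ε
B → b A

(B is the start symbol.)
{ [A → x . C ;], [C → . ;] }

To compute CLOSURE, for each item [A → α.Bβ] where B is a non-terminal, add [B → .γ] for all productions B → γ; repeat for the newly added items until nothing changes.

Start with: [A → x . C ;]
  [A → x . C ;] has the dot before C: add [C → . ;]
No further items can be added.

CLOSURE = { [A → x . C ;], [C → . ;] }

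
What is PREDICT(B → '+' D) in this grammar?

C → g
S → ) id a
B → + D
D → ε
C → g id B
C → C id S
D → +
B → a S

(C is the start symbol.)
{ '+' }

PREDICT(B → '+' D) = (FIRST(RHS) \ {ε}) ∪ (FOLLOW(B) if ε ∈ FIRST(RHS), i.e. RHS ⇒* ε)
FIRST('+' D) = { '+' }
ε ∉ FIRST('+' D), so FOLLOW(B) is not added.
PREDICT(B → '+' D) = { '+' }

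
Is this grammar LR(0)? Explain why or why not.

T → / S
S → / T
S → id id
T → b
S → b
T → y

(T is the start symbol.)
Yes, the grammar is LR(0)

A grammar is LR(0) if no state in the canonical LR(0) collection has:
  - both a shift item (dot before a terminal) and a complete item (shift-reduce conflict), or
  - two or more complete items (reduce-reduce conflict; the accept item [T' → T .] counts as a complete item here).

Augment with T' → T and build the canonical LR(0) collection (I0 = CLOSURE({[T' → . T]}), then GOTO on every symbol after a dot until no new states appear). It has 11 states:
  I0: { [T → . / S], [T → . b], [T → . y], [T' → . T] }  — shift
  I1: { [S → . / T], [S → . b], [S → . id id], [T → / . S] }  — shift
  I2: { [T' → T .] }  — accept
  I3: { [T → b .] }  — reduce
  I4: { [T → y .] }  — reduce
  I5: { [S → / . T], [T → . / S], [T → . b], [T → . y] }  — shift
  I6: { [T → / S .] }  — reduce
  I7: { [S → b .] }  — reduce
  I8: { [S → id . id] }  — shift
  I9: { [S → id id .] }  — reduce
  I10: { [S → / T .] }  — reduce

Every state is either a pure shift/goto state or contains exactly one complete item and nothing to shift — no conflicts. The grammar is LR(0).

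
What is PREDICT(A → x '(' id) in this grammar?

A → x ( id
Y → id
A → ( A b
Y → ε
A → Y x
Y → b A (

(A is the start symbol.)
{ 'x' }

PREDICT(A → x '(' id) = (FIRST(RHS) \ {ε}) ∪ (FOLLOW(A) if ε ∈ FIRST(RHS), i.e. RHS ⇒* ε)
FIRST(x '(' id) = { 'x' }
ε ∉ FIRST(x '(' id), so FOLLOW(A) is not added.
PREDICT(A → x '(' id) = { 'x' }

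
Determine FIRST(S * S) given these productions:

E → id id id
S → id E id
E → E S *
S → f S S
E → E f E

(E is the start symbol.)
{ 'f', 'id' }

FIRST sets of the non-terminals involved (from the grammar, by fixed-point iteration):
  FIRST(S) = { 'f', 'id' }

To compute FIRST(S * S), process the symbols left to right:
Symbol S is a non-terminal. Add FIRST(S) \ {ε} = { 'f', 'id' }
S is not nullable (ε ∉ FIRST(S)), so stop here.
FIRST(S * S) = { 'f', 'id' }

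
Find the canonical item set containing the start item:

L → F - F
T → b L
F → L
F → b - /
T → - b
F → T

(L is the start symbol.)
First, augment the grammar with L' → L
I₀ = CLOSURE({ [L' → . L] }):
  [L' → . L] has the dot before L: add [L → . F - F]
  [L → . F - F] has the dot before F: add [F → . L], [F → . b - /], [F → . T]
  [F → . T] has the dot before T: add [T → . b L], [T → . - b]
No further items can be added.

I₀ = { [F → . L], [F → . T], [F → . b - /], [L → . F - F], [L' → . L], [T → . - b], [T → . b L] }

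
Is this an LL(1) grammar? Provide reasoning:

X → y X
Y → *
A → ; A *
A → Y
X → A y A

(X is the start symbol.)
A grammar is LL(1) if for each non-terminal N with multiple productions, the predict sets of those productions are pairwise disjoint, where PREDICT(N → α) = (FIRST(α) \ {ε}) ∪ (FOLLOW(N) if α ⇒* ε).

Relevant sets:
  FIRST(A) = { '*', ';' }
  FIRST(Y) = { '*' }

For X:
  PREDICT(X → y X) = { 'y' }
  PREDICT(X → A y A) = { '*', ';' }
For A:
  PREDICT(A → ';' A '*') = { ';' }
  PREDICT(A → Y) = { '*' }
Y has a single production, so nothing to check there.

All predict sets are disjoint. The grammar IS LL(1).

Answer: Yes, the grammar is LL(1).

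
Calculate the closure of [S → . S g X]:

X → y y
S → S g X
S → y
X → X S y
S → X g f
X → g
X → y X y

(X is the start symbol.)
{ [S → . S g X], [S → . X g f], [S → . y], [X → . X S y], [X → . g], [X → . y X y], [X → . y y] }

Start with: [S → . S g X]
  [S → . S g X] has the dot before S: add [S → . y], [S → . X g f]
  [S → . X g f] has the dot before X: add [X → . y y], [X → . X S y], [X → . g], [X → . y X y]
No further items can be added.

CLOSURE = { [S → . S g X], [S → . X g f], [S → . y], [X → . X S y], [X → . g], [X → . y X y], [X → . y y] }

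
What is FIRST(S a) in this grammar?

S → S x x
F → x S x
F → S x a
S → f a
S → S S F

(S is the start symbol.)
{ 'f' }

FIRST sets of the non-terminals involved (from the grammar, by fixed-point iteration):
  FIRST(S) = { 'f' }

To compute FIRST(S a), process the symbols left to right:
Symbol S is a non-terminal. Add FIRST(S) \ {ε} = { 'f' }
S is not nullable (ε ∉ FIRST(S)), so stop here.
FIRST(S a) = { 'f' }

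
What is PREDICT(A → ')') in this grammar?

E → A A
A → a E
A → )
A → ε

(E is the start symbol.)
PREDICT(A → ')') = (FIRST(RHS) \ {ε}) ∪ (FOLLOW(A) if ε ∈ FIRST(RHS), i.e. RHS ⇒* ε)
FIRST(')') = { ')' }
ε ∉ FIRST(')'), so FOLLOW(A) is not added.
PREDICT(A → ')') = { ')' }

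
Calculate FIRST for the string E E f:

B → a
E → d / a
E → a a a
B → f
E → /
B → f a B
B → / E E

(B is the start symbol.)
{ '/', 'a', 'd' }

FIRST sets of the non-terminals involved (from the grammar, by fixed-point iteration):
  FIRST(E) = { '/', 'a', 'd' }

To compute FIRST(E E f), process the symbols left to right:
Symbol E is a non-terminal. Add FIRST(E) \ {ε} = { '/', 'a', 'd' }
E is not nullable (ε ∉ FIRST(E)), so stop here.
FIRST(E E f) = { '/', 'a', 'd' }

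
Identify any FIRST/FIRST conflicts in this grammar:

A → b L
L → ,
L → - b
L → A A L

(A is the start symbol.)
FIRST sets of the non-terminals at (or reachable through a nullable prefix from) the front of some alternative:
  FIRST(A) = { 'b' }

Productions for L:
  L → ,: FIRST = { ',' }
  L → - b: FIRST = { '-' }
  L → A A L: FIRST = { 'b' }
A has only one production, so no FIRST/FIRST conflict is possible there.

All alternatives of each non-terminal have pairwise disjoint FIRST sets.

Answer: No FIRST/FIRST conflicts.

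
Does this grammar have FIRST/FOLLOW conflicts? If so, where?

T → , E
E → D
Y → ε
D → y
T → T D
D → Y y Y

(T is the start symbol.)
No FIRST/FOLLOW conflicts.

Nullable non-terminals: Y.
Y has a nullable alternative but only one production, so nothing to check.

D, E, T have no nullable alternative, so no FIRST/FOLLOW check is needed there.

No FIRST/FOLLOW conflicts found.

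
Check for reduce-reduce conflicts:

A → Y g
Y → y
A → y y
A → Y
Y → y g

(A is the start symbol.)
A reduce-reduce conflict occurs when an LR(0) state has two complete items [A → α .] and [B → β .] — both call for a reduction, and with no lookahead the parser cannot choose between them.

Augment with A' → A and build the canonical LR(0) collection (I0 = CLOSURE({[A' → . A]}), then GOTO on every symbol after a dot until no new states appear). It has 7 states:
  I0: { [A → . Y g], [A → . Y], [A → . y y], [A' → . A], [Y → . y g], [Y → . y] }  — shift
  I1: { [A' → A .] }  — accept
  I2: { [A → Y . g], [A → Y .] }  — shift, reduce
  I3: { [A → y . y], [Y → y . g], [Y → y .] }  — shift, reduce
  I4: { [Y → y g .] }  — reduce
  I5: { [A → y y .] }  — reduce
  I6: { [A → Y g .] }  — reduce

No state contains more than one complete item.

Answer: No reduce-reduce conflicts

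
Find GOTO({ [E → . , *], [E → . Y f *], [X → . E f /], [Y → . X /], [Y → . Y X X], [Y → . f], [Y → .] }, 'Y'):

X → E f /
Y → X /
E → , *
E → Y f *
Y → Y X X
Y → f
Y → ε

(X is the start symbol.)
{ [E → . , *], [E → . Y f *], [E → Y . f *], [X → . E f /], [Y → . X /], [Y → . Y X X], [Y → . f], [Y → .], [Y → Y . X X] }

GOTO(I, 'Y') = CLOSURE({ [A → αX.β] : [A → α.Xβ] ∈ I, X = 'Y' })

Items with dot before 'Y', with the dot advanced:
  [E → . Y f *] → [E → Y . f *]
  [Y → . Y X X] → [Y → Y . X X]
Closure of the advanced items:
  [Y → Y . X X] has the dot before X: add [X → . E f /]
  [X → . E f /] has the dot before E: add [E → . , *], [E → . Y f *]
  [E → . Y f *] has the dot before Y: add [Y → . X /], [Y → . Y X X], [Y → . f], [Y → .]

GOTO = { [E → . , *], [E → . Y f *], [E → Y . f *], [X → . E f /], [Y → . X /], [Y → . Y X X], [Y → . f], [Y → .], [Y → Y . X X] }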